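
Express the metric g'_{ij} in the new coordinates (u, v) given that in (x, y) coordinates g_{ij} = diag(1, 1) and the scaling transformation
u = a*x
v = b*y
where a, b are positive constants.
Invert the transformation: x = u/a, y = v/b
g'_{ij} = (∂x^k/∂x'^i)(∂x^l/∂x'^j) g_{kl}; with g_{kl} = δ_{kl} this is Σ_k (∂x^k/∂x'^i)(∂x^k/∂x'^j).
Jacobian: ∂x/∂u = 1/a, ∂x/∂v = 0, ∂y/∂u = 0, ∂y/∂v = 1/b
g'_{uu} = (1/a)(1/a) + (0)(0) = 1/a^2
g'_{uv} = (1/a)(0) + (0)(1/b) = 0
g'_{vv} = (0)(0) + (1/b)(1/b) = 1/b^2
g'_{ij} = diag(1/a^2, 1/b^2)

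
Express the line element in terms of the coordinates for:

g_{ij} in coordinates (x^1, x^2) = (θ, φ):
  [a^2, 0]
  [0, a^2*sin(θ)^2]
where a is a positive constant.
ds^2 = g_{ij} dx^i dx^j; only the non-zero components contribute.
ds^2 = a^2 dθ^2 + a^2*sin(θ)^2 dφ^2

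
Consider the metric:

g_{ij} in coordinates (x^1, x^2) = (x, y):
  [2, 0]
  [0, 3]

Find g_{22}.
With x^1 = x, x^2 = y, g_{22} = g_{yy} is the row-2, column-2 entry of the matrix.
g_{22} = 3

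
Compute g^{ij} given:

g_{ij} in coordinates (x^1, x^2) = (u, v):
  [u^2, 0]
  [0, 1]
The metric is diagonal, so g^{ij} is diagonal with entries 1/g_{ii}: diag(1/(u^2), 1).
g^{ij}:
  [1/u^2, 0]
  [0, 1]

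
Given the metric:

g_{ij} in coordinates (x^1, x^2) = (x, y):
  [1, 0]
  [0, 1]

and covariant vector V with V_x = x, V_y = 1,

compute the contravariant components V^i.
Inverse metric (diagonal): g^{xx} = 1, g^{yy} = 1
V^i = g^{ij} V_j:
V^x = (1)(x) + (0)(1) = x
V^y = (0)(x) + (1)(1) = 1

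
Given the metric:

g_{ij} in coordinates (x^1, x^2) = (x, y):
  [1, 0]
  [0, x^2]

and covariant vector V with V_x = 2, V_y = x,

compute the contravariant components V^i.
Inverse metric (diagonal): g^{xx} = 1, g^{yy} = 1/x^2
V^i = g^{ij} V_j:
V^x = (1)(2) + (0)(x) = 2
V^y = (0)(2) + (1/x^2)(x) = 1/x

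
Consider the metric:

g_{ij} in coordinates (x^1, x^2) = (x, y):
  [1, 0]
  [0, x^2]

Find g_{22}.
With x^1 = x, x^2 = y, g_{22} = g_{yy} is the row-2, column-2 entry of the matrix.
g_{22} = x^2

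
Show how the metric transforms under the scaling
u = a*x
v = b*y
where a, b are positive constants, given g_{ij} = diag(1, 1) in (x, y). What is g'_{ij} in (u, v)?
Invert the transformation: x = u/a, y = v/b
g'_{ij} = (∂x^k/∂x'^i)(∂x^l/∂x'^j) g_{kl}; with g_{kl} = δ_{kl} this is Σ_k (∂x^k/∂x'^i)(∂x^k/∂x'^j).
Jacobian: ∂x/∂u = 1/a, ∂x/∂v = 0, ∂y/∂u = 0, ∂y/∂v = 1/b
g'_{uu} = (1/a)(1/a) + (0)(0) = 1/a^2
g'_{uv} = (1/a)(0) + (0)(1/b) = 0
g'_{vv} = (0)(0) + (1/b)(1/b) = 1/b^2
g'_{ij} = diag(1/a^2, 1/b^2)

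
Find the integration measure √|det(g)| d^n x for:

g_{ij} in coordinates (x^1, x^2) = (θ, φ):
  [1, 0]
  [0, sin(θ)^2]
det(g) = sin(θ)^2
√|det(g)| = sin(θ) (taking 0 < θ < π so that |sin(θ)| = sin(θ))
Volume element: dV = sin(θ) dθ dφ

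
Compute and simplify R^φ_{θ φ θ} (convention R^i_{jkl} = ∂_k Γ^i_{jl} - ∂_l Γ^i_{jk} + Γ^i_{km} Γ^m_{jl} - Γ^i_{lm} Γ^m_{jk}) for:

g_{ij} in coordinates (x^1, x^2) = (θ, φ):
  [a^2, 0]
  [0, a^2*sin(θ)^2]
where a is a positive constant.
Non-zero Christoffel symbols (Γ^k_{ij} = Γ^k_{ji}):
Γ^θ_{φ φ} = -sin(2*θ)/2
Γ^φ_{θ φ} = 1/tan(θ)
R^φ_{θ φ θ} = ∂_φ Γ^φ_{θ θ} - ∂_θ Γ^φ_{θ φ} + Γ^φ_{φ m} Γ^m_{θ θ} - Γ^φ_{θ m} Γ^m_{θ φ}
  = (0) - (-1/sin(θ)^2) + (0) - (1/tan(θ)^2) = 1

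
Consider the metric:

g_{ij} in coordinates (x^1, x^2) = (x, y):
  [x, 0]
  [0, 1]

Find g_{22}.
With x^1 = x, x^2 = y, g_{22} = g_{yy} is the row-2, column-2 entry of the matrix.
g_{22} = 1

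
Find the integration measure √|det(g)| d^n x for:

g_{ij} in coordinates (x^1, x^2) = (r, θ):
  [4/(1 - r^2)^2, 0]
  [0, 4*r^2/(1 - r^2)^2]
det(g) = 16*r^2/(1 - r^2)^4
√|det(g)| = 4*r/(r^2 - 1)^2
Volume element: dV = 4*r/(r^2 - 1)^2 dr dθ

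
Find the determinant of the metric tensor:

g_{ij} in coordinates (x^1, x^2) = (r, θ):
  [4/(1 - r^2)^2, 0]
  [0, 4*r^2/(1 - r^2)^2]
For a 2×2 metric: det(g) = g_{11}·g_{22} - g_{12}·g_{21}
= (4/(1 - r^2)^2)·(4*r^2/(1 - r^2)^2) - (0)·(0)
= 16*r^2/(1 - r^2)^4 - 0
det(g) = 16*r^2/(1 - r^2)^4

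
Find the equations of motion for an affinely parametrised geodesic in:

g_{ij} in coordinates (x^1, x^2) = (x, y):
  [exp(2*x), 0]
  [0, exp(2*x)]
Geodesic equation: d^2x^k/dλ^2 + Γ^k_{ij} (dx^i/dλ)(dx^j/dλ) = 0.
Non-zero Christoffel symbols:
Γ^x_{x x} = 1
Γ^x_{y y} = -1
Γ^y_{x y} = 1
Substituting (the symmetric pair Γ^k_{ij}, Γ^k_{ji} combines into a factor 2):
d^2x/dλ^2 + (dx/dλ)^2 - (dy/dλ)^2 = 0
d^2y/dλ^2 + 2 (dx/dλ)(dy/dλ) = 0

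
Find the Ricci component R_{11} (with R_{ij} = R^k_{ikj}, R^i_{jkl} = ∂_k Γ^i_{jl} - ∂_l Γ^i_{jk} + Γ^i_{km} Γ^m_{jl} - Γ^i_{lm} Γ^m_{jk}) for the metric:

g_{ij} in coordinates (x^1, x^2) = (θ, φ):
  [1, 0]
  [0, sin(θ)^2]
Non-zero Christoffel symbols (Γ^k_{ij} = Γ^k_{ji}):
Γ^θ_{φ φ} = -sin(2*θ)/2
Γ^φ_{θ φ} = 1/tan(θ)
R^θ_{θ θ θ} = 0 (a repeated index in an antisymmetric pair)
R^φ_{θ φ θ} = ∂_φ Γ^φ_{θ θ} - ∂_θ Γ^φ_{θ φ} + Γ^φ_{φ m} Γ^m_{θ θ} - Γ^φ_{θ m} Γ^m_{θ φ}
  = (0) - (-1/sin(θ)^2) + (0) - (1/tan(θ)^2) = 1
R_{θθ} = R^θ_{θ θ θ} + R^φ_{θ φ θ} = (0) + (1) = 1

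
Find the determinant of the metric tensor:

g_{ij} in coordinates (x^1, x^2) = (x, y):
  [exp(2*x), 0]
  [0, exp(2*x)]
For a 2×2 metric: det(g) = g_{11}·g_{22} - g_{12}·g_{21}
= (exp(2*x))·(exp(2*x)) - (0)·(0)
= exp(4*x) - 0
det(g) = exp(4*x)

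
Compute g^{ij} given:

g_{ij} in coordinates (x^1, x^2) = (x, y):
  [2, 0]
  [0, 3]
The metric is diagonal, so g^{ij} is diagonal with entries 1/g_{ii}: diag(1/2, 1/3).
g^{ij}:
  [1/2, 0]
  [0, 1/3]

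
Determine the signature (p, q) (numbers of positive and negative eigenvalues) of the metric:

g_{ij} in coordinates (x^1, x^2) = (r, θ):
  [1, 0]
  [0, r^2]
The metric is diagonal, so its eigenvalues are the diagonal entries: 1, r^2 (at a generic point, where coordinate-dependent entries are positive).
2 positive, 0 negative.
(2, 0) - Riemannian (positive definite)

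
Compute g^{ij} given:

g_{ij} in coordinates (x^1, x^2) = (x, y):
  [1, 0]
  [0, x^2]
The metric is diagonal, so g^{ij} is diagonal with entries 1/g_{ii}: diag(1, 1/(x^2)).
g^{ij}:
  [1, 0]
  [0, 1/x^2]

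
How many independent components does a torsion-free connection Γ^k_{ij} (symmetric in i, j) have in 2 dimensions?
Γ^k_{ij} has n choices for the upper index and n(n+1)/2 independent symmetric lower index pairs.
Total = 2 × 2×3/2 = 2 × 3 = 6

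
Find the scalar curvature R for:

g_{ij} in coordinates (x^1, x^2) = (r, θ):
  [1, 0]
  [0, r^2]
Non-zero Christoffel symbols (Γ^k_{ij} = Γ^k_{ji}):
Γ^r_{θ θ} = -r
Γ^θ_{r θ} = 1/r
Ricci tensor (R_{ij} = R^k_{ikj}): R_{rr} = 0, R_{rθ} = 0, R_{θθ} = 0
Inverse metric: g^{rr} = 1, g^{θθ} = 1/r^2
R = g^{ij} R_{ij} = (1)(0) + (1/r^2)(0) = 0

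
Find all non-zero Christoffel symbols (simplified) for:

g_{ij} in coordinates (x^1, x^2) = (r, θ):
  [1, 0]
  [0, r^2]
Using Γ^k_{ij} = (1/2) g^{km} (∂_i g_{mj} + ∂_j g_{mi} - ∂_m g_{ij}); the metric is diagonal, so only the m = k term contributes.
Non-zero symbols (using the symmetry Γ^k_{ij} = Γ^k_{ji}):
Γ^r_{θ θ} = (1/2) g^{rr} (∂_θ g_{rθ} + ∂_θ g_{rθ} - ∂_r g_{θθ}) = (1/2)(1)((0) + (0) - (2*r)) = -r
Γ^θ_{r θ} = (1/2) g^{θθ} (∂_r g_{θθ} + ∂_θ g_{θr} - ∂_θ g_{rθ}) = (1/2)(1/r^2)((2*r) + (0) - (0)) = 1/r
All other Christoffel symbols are zero.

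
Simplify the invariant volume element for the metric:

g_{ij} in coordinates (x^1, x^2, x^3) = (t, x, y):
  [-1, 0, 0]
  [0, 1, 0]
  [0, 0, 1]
det(g) = -1
√|det(g)| = 1
Volume element: dV = 1 dt dx dy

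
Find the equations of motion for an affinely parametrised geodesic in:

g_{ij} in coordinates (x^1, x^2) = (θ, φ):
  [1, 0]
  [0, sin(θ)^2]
Geodesic equation: d^2x^k/dλ^2 + Γ^k_{ij} (dx^i/dλ)(dx^j/dλ) = 0.
Non-zero Christoffel symbols:
Γ^θ_{φ φ} = -sin(2*θ)/2
Γ^φ_{θ φ} = 1/tan(θ)
Substituting (the symmetric pair Γ^k_{ij}, Γ^k_{ji} combines into a factor 2):
d^2θ/dλ^2 - (sin(2*θ)/2) (dφ/dλ)^2 = 0
d^2φ/dλ^2 + (2/tan(θ)) (dθ/dλ)(dφ/dλ) = 0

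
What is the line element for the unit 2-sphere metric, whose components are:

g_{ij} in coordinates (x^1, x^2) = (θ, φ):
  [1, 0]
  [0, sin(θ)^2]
ds^2 = g_{ij} dx^i dx^j; only the non-zero components contribute.
ds^2 = dθ^2 + sin(θ)^2 dφ^2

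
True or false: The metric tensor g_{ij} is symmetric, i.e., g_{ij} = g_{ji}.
By definition the metric is a symmetric bilinear form, g_{ij} = g_{ji}.
True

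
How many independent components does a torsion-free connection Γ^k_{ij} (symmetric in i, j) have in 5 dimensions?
Γ^k_{ij} has n choices for the upper index and n(n+1)/2 independent symmetric lower index pairs.
Total = 5 × 5×6/2 = 5 × 15 = 75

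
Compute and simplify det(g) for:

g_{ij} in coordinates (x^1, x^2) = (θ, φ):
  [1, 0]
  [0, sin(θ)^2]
For a 2×2 metric: det(g) = g_{11}·g_{22} - g_{12}·g_{21}
= (1)·(sin(θ)^2) - (0)·(0)
= sin(θ)^2 - 0
det(g) = sin(θ)^2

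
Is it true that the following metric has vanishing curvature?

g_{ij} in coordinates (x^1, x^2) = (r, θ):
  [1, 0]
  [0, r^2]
Non-zero Christoffel symbols:
Γ^r_{θ θ} = -r
Γ^θ_{r θ} = 1/r
Ricci tensor: R_{rr} = 0, R_{rθ} = 0, R_{θθ} = 0
All R_{ij} vanish; in 2 dimensions the Riemann tensor is fully determined by the Ricci tensor, so R^i_{jkl} = 0: the metric is flat (curvilinear coordinates on flat space).
Yes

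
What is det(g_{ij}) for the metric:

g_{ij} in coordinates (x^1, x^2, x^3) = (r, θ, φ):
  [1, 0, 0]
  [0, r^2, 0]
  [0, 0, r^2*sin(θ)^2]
Diagonal metric: det(g) = g_{11}·g_{22}·g_{33}
= (1)·(r^2)·(r^2*sin(θ)^2)
det(g) = r^4*sin(θ)^2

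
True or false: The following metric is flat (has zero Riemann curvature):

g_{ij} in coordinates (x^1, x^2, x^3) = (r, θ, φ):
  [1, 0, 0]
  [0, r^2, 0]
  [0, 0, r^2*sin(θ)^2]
Non-zero Christoffel symbols:
Γ^r_{θ θ} = -r
Γ^r_{φ φ} = -r*sin(θ)^2
Γ^θ_{r θ} = 1/r
Γ^θ_{φ φ} = -sin(2*θ)/2
Γ^φ_{r φ} = 1/r
Γ^φ_{θ φ} = 1/tan(θ)
Ricci tensor: R_{rr} = 0, R_{rθ} = 0, R_{rφ} = 0, R_{θθ} = 0, R_{θφ} = 0, R_{φφ} = 0
All R_{ij} vanish; in 3 dimensions the Riemann tensor is fully determined by the Ricci tensor, so R^i_{jkl} = 0: the metric is flat (curvilinear coordinates on flat space).
True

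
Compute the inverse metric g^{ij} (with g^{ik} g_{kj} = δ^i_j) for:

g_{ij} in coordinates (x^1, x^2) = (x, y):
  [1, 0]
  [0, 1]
The metric is diagonal, so g^{ij} is diagonal with entries 1/g_{ii}: diag(1, 1).
g^{ij}:
  [1, 0]
  [0, 1]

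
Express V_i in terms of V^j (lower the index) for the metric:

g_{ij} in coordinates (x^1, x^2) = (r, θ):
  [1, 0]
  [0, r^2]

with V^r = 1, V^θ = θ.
V_i = g_{ij} V^j:
V_r = (1)(1) + (0)(θ) = 1
V_θ = (0)(1) + (r^2)(θ) = r^2*θ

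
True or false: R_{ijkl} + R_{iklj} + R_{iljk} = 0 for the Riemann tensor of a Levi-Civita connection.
This is the first (algebraic) Bianchi identity.
True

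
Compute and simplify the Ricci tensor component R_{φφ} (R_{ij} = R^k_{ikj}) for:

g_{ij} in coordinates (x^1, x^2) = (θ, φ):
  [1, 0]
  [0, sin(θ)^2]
Non-zero Christoffel symbols (Γ^k_{ij} = Γ^k_{ji}):
Γ^θ_{φ φ} = -sin(2*θ)/2
Γ^φ_{θ φ} = 1/tan(θ)
R^θ_{φ θ φ} = ∂_θ Γ^θ_{φ φ} - ∂_φ Γ^θ_{φ θ} + Γ^θ_{θ m} Γ^m_{φ φ} - Γ^θ_{φ m} Γ^m_{φ θ}
  = (-cos(2*θ)) - (0) + (0) - (-cos(θ)^2) = sin(θ)^2
R^φ_{φ φ φ} = 0 (a repeated index in an antisymmetric pair)
R_{φφ} = R^θ_{φ θ φ} + R^φ_{φ φ φ} = (sin(θ)^2) + (0) = sin(θ)^2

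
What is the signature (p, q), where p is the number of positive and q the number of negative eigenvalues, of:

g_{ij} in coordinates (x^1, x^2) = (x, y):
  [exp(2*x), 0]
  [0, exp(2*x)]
The metric is diagonal, so its eigenvalues are the diagonal entries: exp(2*x), exp(2*x) (at a generic point, where coordinate-dependent entries are positive).
2 positive, 0 negative.
(2, 0) - Riemannian (positive definite)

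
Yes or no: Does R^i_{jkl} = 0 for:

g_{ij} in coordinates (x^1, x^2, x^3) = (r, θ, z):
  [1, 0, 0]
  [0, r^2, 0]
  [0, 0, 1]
Non-zero Christoffel symbols:
Γ^r_{θ θ} = -r
Γ^θ_{r θ} = 1/r
Ricci tensor: R_{rr} = 0, R_{rθ} = 0, R_{rz} = 0, R_{θθ} = 0, R_{θz} = 0, R_{zz} = 0
All R_{ij} vanish; in 3 dimensions the Riemann tensor is fully determined by the Ricci tensor, so R^i_{jkl} = 0: the metric is flat (curvilinear coordinates on flat space).
Yes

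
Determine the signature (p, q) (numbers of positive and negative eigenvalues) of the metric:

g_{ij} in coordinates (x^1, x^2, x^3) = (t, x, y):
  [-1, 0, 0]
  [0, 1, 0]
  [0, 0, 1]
The metric is diagonal, so its eigenvalues are the diagonal entries: -1, 1, 1 (at a generic point, where coordinate-dependent entries are positive).
2 positive, 1 negative.
(2, 1) - Lorentzian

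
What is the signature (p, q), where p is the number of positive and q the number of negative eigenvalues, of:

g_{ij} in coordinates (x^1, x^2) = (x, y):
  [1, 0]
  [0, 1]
The metric is diagonal, so its eigenvalues are the diagonal entries: 1, 1 (at a generic point, where coordinate-dependent entries are positive).
2 positive, 0 negative.
(2, 0) - Riemannian (positive definite)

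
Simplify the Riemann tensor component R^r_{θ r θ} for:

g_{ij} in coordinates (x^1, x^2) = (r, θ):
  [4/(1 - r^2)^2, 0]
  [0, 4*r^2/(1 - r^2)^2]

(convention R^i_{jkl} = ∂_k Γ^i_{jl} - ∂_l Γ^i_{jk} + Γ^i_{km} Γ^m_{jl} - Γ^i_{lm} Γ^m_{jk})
Non-zero Christoffel symbols (Γ^k_{ij} = Γ^k_{ji}):
Γ^r_{r r} = 2*r/(1 - r^2)
Γ^r_{θ θ} = (r^3 + r)/(r^2 - 1)
Γ^θ_{r θ} = (-r^2 - 1)/(r^3 - r)
R^r_{θ r θ} = ∂_r Γ^r_{θ θ} - ∂_θ Γ^r_{θ r} + Γ^r_{r m} Γ^m_{θ θ} - Γ^r_{θ m} Γ^m_{θ r}
  = ((r^4 - 4*r^2 - 1)/(r^2 - 1)^2) - (0) + (-2*r^2*(r^2 + 1)/(r^2 - 1)^2) - (-(r^2 + 1)^2/(r^2 - 1)^2) = -4*r^2/(r^2 - 1)^2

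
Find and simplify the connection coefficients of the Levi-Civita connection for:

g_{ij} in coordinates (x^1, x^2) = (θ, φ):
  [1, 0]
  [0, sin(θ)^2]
Using Γ^k_{ij} = (1/2) g^{km} (∂_i g_{mj} + ∂_j g_{mi} - ∂_m g_{ij}); the metric is diagonal, so only the m = k term contributes.
Non-zero symbols (using the symmetry Γ^k_{ij} = Γ^k_{ji}):
Γ^θ_{φ φ} = (1/2) g^{θθ} (∂_φ g_{θφ} + ∂_φ g_{θφ} - ∂_θ g_{φφ}) = (1/2)(1)((0) + (0) - (sin(2*θ))) = -sin(2*θ)/2
Γ^φ_{θ φ} = (1/2) g^{φφ} (∂_θ g_{φφ} + ∂_φ g_{φθ} - ∂_φ g_{θφ}) = (1/2)(1/sin(θ)^2)((sin(2*θ)) + (0) - (0)) = 1/tan(θ)
All other Christoffel symbols are zero.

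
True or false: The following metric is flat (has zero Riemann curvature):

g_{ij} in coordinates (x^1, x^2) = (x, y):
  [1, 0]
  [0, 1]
All metric components are constant, so every Christoffel symbol vanishes and R^i_{jkl} = 0.
True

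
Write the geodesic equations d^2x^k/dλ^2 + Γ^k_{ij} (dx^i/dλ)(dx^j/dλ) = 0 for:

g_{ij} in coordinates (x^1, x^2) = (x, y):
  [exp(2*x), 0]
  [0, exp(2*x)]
Geodesic equation: d^2x^k/dλ^2 + Γ^k_{ij} (dx^i/dλ)(dx^j/dλ) = 0.
Non-zero Christoffel symbols:
Γ^x_{x x} = 1
Γ^x_{y y} = -1
Γ^y_{x y} = 1
Substituting (the symmetric pair Γ^k_{ij}, Γ^k_{ji} combines into a factor 2):
d^2x/dλ^2 + (dx/dλ)^2 - (dy/dλ)^2 = 0
d^2y/dλ^2 + 2 (dx/dλ)(dy/dλ) = 0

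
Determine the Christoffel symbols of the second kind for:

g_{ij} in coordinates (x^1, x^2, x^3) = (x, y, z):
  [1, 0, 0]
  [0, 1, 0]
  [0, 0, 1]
Using Γ^k_{ij} = (1/2) g^{km} (∂_i g_{mj} + ∂_j g_{mi} - ∂_m g_{ij}); the metric is diagonal, so only the m = k term contributes.
Every metric component is constant, so all ∂_m g_{ij} = 0 and every Christoffel symbol vanishes.
All Christoffel symbols are zero.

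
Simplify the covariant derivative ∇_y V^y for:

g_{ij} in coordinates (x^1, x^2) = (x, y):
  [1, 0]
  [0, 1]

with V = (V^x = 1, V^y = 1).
All Christoffel symbols are zero.
∇_y V^y = ∂_y V^y + Γ^y_{y j} V^j
  = (0) + (0)(1) + (0)(1)
  = 0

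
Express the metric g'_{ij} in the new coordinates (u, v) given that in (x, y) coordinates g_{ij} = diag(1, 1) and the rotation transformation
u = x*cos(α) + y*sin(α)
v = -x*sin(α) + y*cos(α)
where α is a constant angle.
Invert the transformation: x = u*cos(α) - v*sin(α), y = u*sin(α) + v*cos(α)
g'_{ij} = (∂x^k/∂x'^i)(∂x^l/∂x'^j) g_{kl}; with g_{kl} = δ_{kl} this is Σ_k (∂x^k/∂x'^i)(∂x^k/∂x'^j).
Jacobian: ∂x/∂u = cos(α), ∂x/∂v = -sin(α), ∂y/∂u = sin(α), ∂y/∂v = cos(α)
g'_{uu} = (cos(α))(cos(α)) + (sin(α))(sin(α)) = 1
g'_{uv} = (cos(α))(-sin(α)) + (sin(α))(cos(α)) = 0
g'_{vv} = (-sin(α))(-sin(α)) + (cos(α))(cos(α)) = 1
g'_{ij} = diag(1, 1)
The Euclidean metric is invariant under rotations.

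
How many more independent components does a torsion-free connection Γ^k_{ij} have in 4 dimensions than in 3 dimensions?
Independent components in n dimensions: n × n(n+1)/2 = n^2(n+1)/2.
4D: 4 × 10 = 40
3D: 3 × 6 = 18
Difference = 40 - 18 = 22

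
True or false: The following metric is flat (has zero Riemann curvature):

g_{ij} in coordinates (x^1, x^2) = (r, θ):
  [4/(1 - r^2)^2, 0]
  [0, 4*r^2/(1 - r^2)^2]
Non-zero Christoffel symbols:
Γ^r_{r r} = 2*r/(1 - r^2)
Γ^r_{θ θ} = (r^3 + r)/(r^2 - 1)
Γ^θ_{r θ} = (-r^2 - 1)/(r^3 - r)
Ricci tensor: R_{rr} = -4/(r^2 - 1)^2, R_{rθ} = 0, R_{θθ} = -4*r^2/(r^2 - 1)^2
The Ricci tensor is non-zero, so the Riemann tensor is non-zero: not flat.
False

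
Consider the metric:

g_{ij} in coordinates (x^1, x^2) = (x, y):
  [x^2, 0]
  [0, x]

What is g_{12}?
With x^1 = x, x^2 = y, g_{12} = g_{xy} is the row-1, column-2 entry of the matrix.
g_{12} = 0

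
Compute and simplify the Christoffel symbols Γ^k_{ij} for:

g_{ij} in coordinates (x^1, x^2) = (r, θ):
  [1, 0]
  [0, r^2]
Using Γ^k_{ij} = (1/2) g^{km} (∂_i g_{mj} + ∂_j g_{mi} - ∂_m g_{ij}); the metric is diagonal, so only the m = k term contributes.
Non-zero symbols (using the symmetry Γ^k_{ij} = Γ^k_{ji}):
Γ^r_{θ θ} = (1/2) g^{rr} (∂_θ g_{rθ} + ∂_θ g_{rθ} - ∂_r g_{θθ}) = (1/2)(1)((0) + (0) - (2*r)) = -r
Γ^θ_{r θ} = (1/2) g^{θθ} (∂_r g_{θθ} + ∂_θ g_{θr} - ∂_θ g_{rθ}) = (1/2)(1/r^2)((2*r) + (0) - (0)) = 1/r
All other Christoffel symbols are zero.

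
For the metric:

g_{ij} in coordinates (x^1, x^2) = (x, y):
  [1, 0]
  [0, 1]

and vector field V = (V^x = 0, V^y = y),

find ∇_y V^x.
All Christoffel symbols are zero.
∇_y V^x = ∂_y V^x + Γ^x_{y j} V^j
  = (0) + (0)(0) + (0)(y)
  = 0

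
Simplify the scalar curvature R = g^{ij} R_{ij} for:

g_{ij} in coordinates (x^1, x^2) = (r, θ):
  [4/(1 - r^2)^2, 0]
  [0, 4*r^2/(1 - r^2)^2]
Non-zero Christoffel symbols (Γ^k_{ij} = Γ^k_{ji}):
Γ^r_{r r} = 2*r/(1 - r^2)
Γ^r_{θ θ} = (r^3 + r)/(r^2 - 1)
Γ^θ_{r θ} = (-r^2 - 1)/(r^3 - r)
Ricci tensor (R_{ij} = R^k_{ikj}): R_{rr} = -4/(r^2 - 1)^2, R_{rθ} = 0, R_{θθ} = -4*r^2/(r^2 - 1)^2
Inverse metric: g^{rr} = (1 - r^2)^2/4, g^{θθ} = (1 - r^2)^2/(4*r^2)
R = g^{ij} R_{ij} = ((1 - r^2)^2/4)(-4/(r^2 - 1)^2) + ((1 - r^2)^2/(4*r^2))(-4*r^2/(r^2 - 1)^2) = -2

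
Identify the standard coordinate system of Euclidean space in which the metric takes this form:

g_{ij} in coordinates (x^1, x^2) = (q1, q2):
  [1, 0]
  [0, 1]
All components are constant and the metric is the identity, i.e. orthonormal rectilinear coordinates.
Cartesian (2D) coordinates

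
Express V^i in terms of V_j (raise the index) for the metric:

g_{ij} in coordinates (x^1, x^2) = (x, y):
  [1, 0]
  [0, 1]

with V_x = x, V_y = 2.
Inverse metric (diagonal): g^{xx} = 1, g^{yy} = 1
V^i = g^{ij} V_j:
V^x = (1)(x) + (0)(2) = x
V^y = (0)(x) + (1)(2) = 2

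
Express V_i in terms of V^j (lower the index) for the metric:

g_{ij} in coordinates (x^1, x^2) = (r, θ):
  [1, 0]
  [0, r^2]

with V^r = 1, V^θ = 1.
V_i = g_{ij} V^j:
V_r = (1)(1) + (0)(1) = 1
V_θ = (0)(1) + (r^2)(1) = r^2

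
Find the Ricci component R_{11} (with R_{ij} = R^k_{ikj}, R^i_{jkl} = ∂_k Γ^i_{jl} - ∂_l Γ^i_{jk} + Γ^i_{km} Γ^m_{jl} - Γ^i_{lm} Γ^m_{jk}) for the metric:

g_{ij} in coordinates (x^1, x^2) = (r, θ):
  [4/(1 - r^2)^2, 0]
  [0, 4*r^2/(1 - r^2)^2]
Non-zero Christoffel symbols (Γ^k_{ij} = Γ^k_{ji}):
Γ^r_{r r} = 2*r/(1 - r^2)
Γ^r_{θ θ} = (r^3 + r)/(r^2 - 1)
Γ^θ_{r θ} = (-r^2 - 1)/(r^3 - r)
R^r_{r r r} = 0 (a repeated index in an antisymmetric pair)
R^θ_{r θ r} = ∂_θ Γ^θ_{r r} - ∂_r Γ^θ_{r θ} + Γ^θ_{θ m} Γ^m_{r r} - Γ^θ_{r m} Γ^m_{r θ}
  = (0) - ((r^4 + 4*r^2 - 1)/(r^3 - r)^2) + (2*(r^2 + 1)/(r^2 - 1)^2) - ((r^2 + 1)^2/(r^3 - r)^2) = -4/(r^2 - 1)^2
R_{rr} = R^r_{r r r} + R^θ_{r θ r} = (0) + (-4/(r^2 - 1)^2) = -4/(r^2 - 1)^2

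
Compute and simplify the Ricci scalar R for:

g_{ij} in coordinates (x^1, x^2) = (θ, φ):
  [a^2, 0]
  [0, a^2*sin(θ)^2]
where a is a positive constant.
Non-zero Christoffel symbols (Γ^k_{ij} = Γ^k_{ji}):
Γ^θ_{φ φ} = -sin(2*θ)/2
Γ^φ_{θ φ} = 1/tan(θ)
Ricci tensor (R_{ij} = R^k_{ikj}): R_{θθ} = 1, R_{θφ} = 0, R_{φφ} = sin(θ)^2
Inverse metric: g^{θθ} = 1/a^2, g^{φφ} = 1/(a^2*sin(θ)^2)
R = g^{ij} R_{ij} = (1/a^2)(1) + (1/(a^2*sin(θ)^2))(sin(θ)^2) = 2/a^2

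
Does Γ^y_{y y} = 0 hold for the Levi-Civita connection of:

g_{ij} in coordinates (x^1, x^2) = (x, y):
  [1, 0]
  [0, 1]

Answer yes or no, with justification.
Γ^y_{y y} = (1/2) g^{yy} (∂_y g_{yy} + ∂_y g_{yy} - ∂_y g_{yy}) = (1/2)(1)((0) + (0) - (0)) = 0
This equals the proposed value 0.
Yes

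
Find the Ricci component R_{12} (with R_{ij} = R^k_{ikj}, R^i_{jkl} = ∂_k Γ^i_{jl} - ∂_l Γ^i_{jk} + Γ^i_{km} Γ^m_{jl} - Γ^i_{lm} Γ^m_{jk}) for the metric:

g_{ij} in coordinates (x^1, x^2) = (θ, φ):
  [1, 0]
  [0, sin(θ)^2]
Non-zero Christoffel symbols (Γ^k_{ij} = Γ^k_{ji}):
Γ^θ_{φ φ} = -sin(2*θ)/2
Γ^φ_{θ φ} = 1/tan(θ)
R^θ_{θ θ φ} = 0 (a repeated index in an antisymmetric pair)
R^φ_{θ φ φ} = 0 (a repeated index in an antisymmetric pair)
R_{θφ} = R^θ_{θ θ φ} + R^φ_{θ φ φ} = (0) + (0) = 0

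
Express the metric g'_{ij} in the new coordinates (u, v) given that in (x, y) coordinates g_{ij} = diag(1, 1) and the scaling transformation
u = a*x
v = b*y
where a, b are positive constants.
Invert the transformation: x = u/a, y = v/b
g'_{ij} = (∂x^k/∂x'^i)(∂x^l/∂x'^j) g_{kl}; with g_{kl} = δ_{kl} this is Σ_k (∂x^k/∂x'^i)(∂x^k/∂x'^j).
Jacobian: ∂x/∂u = 1/a, ∂x/∂v = 0, ∂y/∂u = 0, ∂y/∂v = 1/b
g'_{uu} = (1/a)(1/a) + (0)(0) = 1/a^2
g'_{uv} = (1/a)(0) + (0)(1/b) = 0
g'_{vv} = (0)(0) + (1/b)(1/b) = 1/b^2
g'_{ij} = diag(1/a^2, 1/b^2)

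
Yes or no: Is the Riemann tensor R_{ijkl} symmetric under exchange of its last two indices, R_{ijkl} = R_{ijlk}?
It is antisymmetric in the last pair: R_{ijkl} = -R_{ijlk}.
No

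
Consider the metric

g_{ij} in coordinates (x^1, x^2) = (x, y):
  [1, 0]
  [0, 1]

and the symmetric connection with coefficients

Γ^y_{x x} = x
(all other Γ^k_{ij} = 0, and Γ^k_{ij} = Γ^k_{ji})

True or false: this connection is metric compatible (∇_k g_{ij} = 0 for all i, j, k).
Using ∇_k g_{ij} = ∂_k g_{ij} - Γ^m_{ki} g_{mj} - Γ^m_{kj} g_{im}:
∇_x g_{xy} = (0) - (x) - (0) = -x ≠ 0
So the connection is not metric compatible (it is not the Levi-Civita connection).
False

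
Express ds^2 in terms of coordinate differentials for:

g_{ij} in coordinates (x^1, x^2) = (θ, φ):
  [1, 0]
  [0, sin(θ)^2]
ds^2 = g_{ij} dx^i dx^j; only the non-zero components contribute.
ds^2 = dθ^2 + sin(θ)^2 dφ^2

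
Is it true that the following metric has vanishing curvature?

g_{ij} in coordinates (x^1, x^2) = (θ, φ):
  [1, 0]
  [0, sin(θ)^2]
Non-zero Christoffel symbols:
Γ^θ_{φ φ} = -sin(2*θ)/2
Γ^φ_{θ φ} = 1/tan(θ)
Ricci tensor: R_{θθ} = 1, R_{θφ} = 0, R_{φφ} = sin(θ)^2
The Ricci tensor is non-zero, so the Riemann tensor is non-zero: not flat.
No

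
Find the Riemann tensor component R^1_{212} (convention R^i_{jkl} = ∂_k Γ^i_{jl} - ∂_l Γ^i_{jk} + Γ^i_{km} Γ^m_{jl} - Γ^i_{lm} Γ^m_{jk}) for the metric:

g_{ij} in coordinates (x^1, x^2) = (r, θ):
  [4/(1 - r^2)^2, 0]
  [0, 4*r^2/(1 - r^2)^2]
Non-zero Christoffel symbols (Γ^k_{ij} = Γ^k_{ji}):
Γ^r_{r r} = 2*r/(1 - r^2)
Γ^r_{θ θ} = (r^3 + r)/(r^2 - 1)
Γ^θ_{r θ} = (-r^2 - 1)/(r^3 - r)
R^r_{θ r θ} = ∂_r Γ^r_{θ θ} - ∂_θ Γ^r_{θ r} + Γ^r_{r m} Γ^m_{θ θ} - Γ^r_{θ m} Γ^m_{θ r}
  = ((r^4 - 4*r^2 - 1)/(r^2 - 1)^2) - (0) + (-2*r^2*(r^2 + 1)/(r^2 - 1)^2) - (-(r^2 + 1)^2/(r^2 - 1)^2) = -4*r^2/(r^2 - 1)^2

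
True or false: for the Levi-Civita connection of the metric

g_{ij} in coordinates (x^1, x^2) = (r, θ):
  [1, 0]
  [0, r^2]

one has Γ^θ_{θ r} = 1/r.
Γ^θ_{θ r} = (1/2) g^{θθ} (∂_θ g_{θr} + ∂_r g_{θθ} - ∂_θ g_{θr}) = (1/2)(1/r^2)((0) + (2*r) - (0)) = 1/r
This equals the proposed value 1/r.
True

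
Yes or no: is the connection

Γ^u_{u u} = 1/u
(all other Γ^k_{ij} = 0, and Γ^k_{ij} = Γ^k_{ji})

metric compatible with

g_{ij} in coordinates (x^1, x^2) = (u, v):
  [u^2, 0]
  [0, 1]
Using ∇_k g_{ij} = ∂_k g_{ij} - Γ^m_{ki} g_{mj} - Γ^m_{kj} g_{im}:
e.g. ∇_u g_{uu} = (2*u) - (u) - (u) = 0
Every component ∇_k g_{ij} vanishes: the connection is metric compatible.
Yes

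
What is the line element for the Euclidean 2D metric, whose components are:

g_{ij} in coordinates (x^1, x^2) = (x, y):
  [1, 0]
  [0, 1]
ds^2 = g_{ij} dx^i dx^j; only the non-zero components contribute.
ds^2 = dx^2 + dy^2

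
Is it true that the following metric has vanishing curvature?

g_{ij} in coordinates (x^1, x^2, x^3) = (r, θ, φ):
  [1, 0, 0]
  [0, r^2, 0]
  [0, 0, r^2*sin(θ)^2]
Non-zero Christoffel symbols:
Γ^r_{θ θ} = -r
Γ^r_{φ φ} = -r*sin(θ)^2
Γ^θ_{r θ} = 1/r
Γ^θ_{φ φ} = -sin(2*θ)/2
Γ^φ_{r φ} = 1/r
Γ^φ_{θ φ} = 1/tan(θ)
Ricci tensor: R_{rr} = 0, R_{rθ} = 0, R_{rφ} = 0, R_{θθ} = 0, R_{θφ} = 0, R_{φφ} = 0
All R_{ij} vanish; in 3 dimensions the Riemann tensor is fully determined by the Ricci tensor, so R^i_{jkl} = 0: the metric is flat (curvilinear coordinates on flat space).
Yes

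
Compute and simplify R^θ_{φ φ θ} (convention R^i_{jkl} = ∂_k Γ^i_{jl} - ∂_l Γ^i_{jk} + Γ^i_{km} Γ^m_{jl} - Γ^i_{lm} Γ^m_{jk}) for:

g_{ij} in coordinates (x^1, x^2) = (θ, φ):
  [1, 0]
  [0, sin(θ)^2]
Non-zero Christoffel symbols (Γ^k_{ij} = Γ^k_{ji}):
Γ^θ_{φ φ} = -sin(2*θ)/2
Γ^φ_{θ φ} = 1/tan(θ)
R^θ_{φ φ θ} = ∂_φ Γ^θ_{φ θ} - ∂_θ Γ^θ_{φ φ} + Γ^θ_{φ m} Γ^m_{φ θ} - Γ^θ_{θ m} Γ^m_{φ φ}
  = (0) - (-cos(2*θ)) + (-cos(θ)^2) - (0) = -sin(θ)^2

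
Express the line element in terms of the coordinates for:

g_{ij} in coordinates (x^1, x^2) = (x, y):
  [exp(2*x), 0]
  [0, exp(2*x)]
ds^2 = g_{ij} dx^i dx^j; only the non-zero components contribute.
ds^2 = exp(2*x) dx^2 + exp(2*x) dy^2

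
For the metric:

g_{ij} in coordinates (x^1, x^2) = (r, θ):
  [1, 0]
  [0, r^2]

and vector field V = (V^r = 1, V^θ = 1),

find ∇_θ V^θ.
Non-zero Christoffel symbols:
Γ^r_{θ θ} = -r
Γ^θ_{r θ} = 1/r
∇_θ V^θ = ∂_θ V^θ + Γ^θ_{θ j} V^j
  = (0) + (1/r)(1) + (0)(1)
  = 1/r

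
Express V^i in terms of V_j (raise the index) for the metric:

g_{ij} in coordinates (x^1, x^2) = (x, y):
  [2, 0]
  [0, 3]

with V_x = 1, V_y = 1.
Inverse metric (diagonal): g^{xx} = 1/2, g^{yy} = 1/3
V^i = g^{ij} V_j:
V^x = (1/2)(1) + (0)(1) = 1/2
V^y = (0)(1) + (1/3)(1) = 1/3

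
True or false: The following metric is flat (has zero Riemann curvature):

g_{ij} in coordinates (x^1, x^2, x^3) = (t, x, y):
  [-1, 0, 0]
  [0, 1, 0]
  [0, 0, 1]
All metric components are constant, so every Christoffel symbol vanishes and R^i_{jkl} = 0.
True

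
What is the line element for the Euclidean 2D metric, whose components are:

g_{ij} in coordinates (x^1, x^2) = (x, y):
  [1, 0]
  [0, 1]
ds^2 = g_{ij} dx^i dx^j; only the non-zero components contribute.
ds^2 = dx^2 + dy^2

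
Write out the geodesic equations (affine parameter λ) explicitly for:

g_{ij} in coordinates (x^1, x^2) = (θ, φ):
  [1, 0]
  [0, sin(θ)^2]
Geodesic equation: d^2x^k/dλ^2 + Γ^k_{ij} (dx^i/dλ)(dx^j/dλ) = 0.
Non-zero Christoffel symbols:
Γ^θ_{φ φ} = -sin(2*θ)/2
Γ^φ_{θ φ} = 1/tan(θ)
Substituting (the symmetric pair Γ^k_{ij}, Γ^k_{ji} combines into a factor 2):
d^2θ/dλ^2 - (sin(2*θ)/2) (dφ/dλ)^2 = 0
d^2φ/dλ^2 + (2/tan(θ)) (dθ/dλ)(dφ/dλ) = 0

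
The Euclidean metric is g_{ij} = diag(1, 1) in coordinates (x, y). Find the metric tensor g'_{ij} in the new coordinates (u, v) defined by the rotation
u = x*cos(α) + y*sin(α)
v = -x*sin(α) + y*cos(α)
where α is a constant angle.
Invert the transformation: x = u*cos(α) - v*sin(α), y = u*sin(α) + v*cos(α)
g'_{ij} = (∂x^k/∂x'^i)(∂x^l/∂x'^j) g_{kl}; with g_{kl} = δ_{kl} this is Σ_k (∂x^k/∂x'^i)(∂x^k/∂x'^j).
Jacobian: ∂x/∂u = cos(α), ∂x/∂v = -sin(α), ∂y/∂u = sin(α), ∂y/∂v = cos(α)
g'_{uu} = (cos(α))(cos(α)) + (sin(α))(sin(α)) = 1
g'_{uv} = (cos(α))(-sin(α)) + (sin(α))(cos(α)) = 0
g'_{vv} = (-sin(α))(-sin(α)) + (cos(α))(cos(α)) = 1
g'_{ij} = diag(1, 1)
The Euclidean metric is invariant under rotations.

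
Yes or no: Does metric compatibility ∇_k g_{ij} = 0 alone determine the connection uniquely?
One also needs vanishing torsion; metric compatibility plus torsion-freeness singles out the Levi-Civita connection.
No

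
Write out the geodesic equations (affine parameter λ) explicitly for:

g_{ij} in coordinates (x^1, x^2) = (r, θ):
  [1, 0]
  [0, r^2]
Geodesic equation: d^2x^k/dλ^2 + Γ^k_{ij} (dx^i/dλ)(dx^j/dλ) = 0.
Non-zero Christoffel symbols:
Γ^r_{θ θ} = -r
Γ^θ_{r θ} = 1/r
Substituting (the symmetric pair Γ^k_{ij}, Γ^k_{ji} combines into a factor 2):
d^2r/dλ^2 - r (dθ/dλ)^2 = 0
d^2θ/dλ^2 + (2/r) (dr/dλ)(dθ/dλ) = 0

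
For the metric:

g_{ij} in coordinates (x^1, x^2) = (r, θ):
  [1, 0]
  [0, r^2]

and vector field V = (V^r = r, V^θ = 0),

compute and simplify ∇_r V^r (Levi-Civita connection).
Non-zero Christoffel symbols:
Γ^r_{θ θ} = -r
Γ^θ_{r θ} = 1/r
∇_r V^r = ∂_r V^r + Γ^r_{r j} V^j
  = (1) + (0)(r) + (0)(0)
  = 1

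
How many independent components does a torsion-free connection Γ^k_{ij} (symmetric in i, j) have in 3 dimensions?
Γ^k_{ij} has n choices for the upper index and n(n+1)/2 independent symmetric lower index pairs.
Total = 3 × 3×4/2 = 3 × 6 = 18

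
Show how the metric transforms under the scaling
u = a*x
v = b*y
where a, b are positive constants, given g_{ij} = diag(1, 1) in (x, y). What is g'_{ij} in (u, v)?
Invert the transformation: x = u/a, y = v/b
g'_{ij} = (∂x^k/∂x'^i)(∂x^l/∂x'^j) g_{kl}; with g_{kl} = δ_{kl} this is Σ_k (∂x^k/∂x'^i)(∂x^k/∂x'^j).
Jacobian: ∂x/∂u = 1/a, ∂x/∂v = 0, ∂y/∂u = 0, ∂y/∂v = 1/b
g'_{uu} = (1/a)(1/a) + (0)(0) = 1/a^2
g'_{uv} = (1/a)(0) + (0)(1/b) = 0
g'_{vv} = (0)(0) + (1/b)(1/b) = 1/b^2
g'_{ij} = diag(1/a^2, 1/b^2)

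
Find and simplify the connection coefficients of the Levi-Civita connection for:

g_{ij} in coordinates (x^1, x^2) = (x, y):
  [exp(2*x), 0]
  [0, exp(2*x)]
Using Γ^k_{ij} = (1/2) g^{km} (∂_i g_{mj} + ∂_j g_{mi} - ∂_m g_{ij}); the metric is diagonal, so only the m = k term contributes.
Non-zero symbols (using the symmetry Γ^k_{ij} = Γ^k_{ji}):
Γ^x_{x x} = (1/2) g^{xx} (∂_x g_{xx} + ∂_x g_{xx} - ∂_x g_{xx}) = (1/2)(exp(-2*x))((2*exp(2*x)) + (2*exp(2*x)) - (2*exp(2*x))) = 1
Γ^x_{y y} = (1/2) g^{xx} (∂_y g_{xy} + ∂_y g_{xy} - ∂_x g_{yy}) = (1/2)(exp(-2*x))((0) + (0) - (2*exp(2*x))) = -1
Γ^y_{x y} = (1/2) g^{yy} (∂_x g_{yy} + ∂_y g_{yx} - ∂_y g_{xy}) = (1/2)(exp(-2*x))((2*exp(2*x)) + (0) - (0)) = 1
All other Christoffel symbols are zero.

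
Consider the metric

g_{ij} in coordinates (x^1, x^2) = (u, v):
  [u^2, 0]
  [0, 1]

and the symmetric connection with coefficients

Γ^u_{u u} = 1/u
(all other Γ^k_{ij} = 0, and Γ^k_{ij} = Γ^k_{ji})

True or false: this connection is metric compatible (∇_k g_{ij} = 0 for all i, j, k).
Using ∇_k g_{ij} = ∂_k g_{ij} - Γ^m_{ki} g_{mj} - Γ^m_{kj} g_{im}:
e.g. ∇_u g_{uu} = (2*u) - (u) - (u) = 0
Every component ∇_k g_{ij} vanishes: the connection is metric compatible.
True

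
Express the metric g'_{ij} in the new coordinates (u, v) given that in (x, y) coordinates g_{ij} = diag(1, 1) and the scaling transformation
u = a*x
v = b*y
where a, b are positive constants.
Invert the transformation: x = u/a, y = v/b
g'_{ij} = (∂x^k/∂x'^i)(∂x^l/∂x'^j) g_{kl}; with g_{kl} = δ_{kl} this is Σ_k (∂x^k/∂x'^i)(∂x^k/∂x'^j).
Jacobian: ∂x/∂u = 1/a, ∂x/∂v = 0, ∂y/∂u = 0, ∂y/∂v = 1/b
g'_{uu} = (1/a)(1/a) + (0)(0) = 1/a^2
g'_{uv} = (1/a)(0) + (0)(1/b) = 0
g'_{vv} = (0)(0) + (1/b)(1/b) = 1/b^2
g'_{ij} = diag(1/a^2, 1/b^2)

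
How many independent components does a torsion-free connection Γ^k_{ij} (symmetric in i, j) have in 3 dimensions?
Γ^k_{ij} has n choices for the upper index and n(n+1)/2 independent symmetric lower index pairs.
Total = 3 × 3×4/2 = 3 × 6 = 18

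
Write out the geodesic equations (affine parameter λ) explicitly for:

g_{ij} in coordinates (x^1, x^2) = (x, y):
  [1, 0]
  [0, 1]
Geodesic equation: d^2x^k/dλ^2 + Γ^k_{ij} (dx^i/dλ)(dx^j/dλ) = 0.
All Christoffel symbols vanish, so the geodesics are straight lines:
d^2x/dλ^2 = 0
d^2y/dλ^2 = 0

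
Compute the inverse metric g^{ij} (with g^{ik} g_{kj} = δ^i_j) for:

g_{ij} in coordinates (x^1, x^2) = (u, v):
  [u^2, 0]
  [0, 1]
The metric is diagonal, so g^{ij} is diagonal with entries 1/g_{ii}: diag(1/(u^2), 1).
g^{ij}:
  [1/u^2, 0]
  [0, 1]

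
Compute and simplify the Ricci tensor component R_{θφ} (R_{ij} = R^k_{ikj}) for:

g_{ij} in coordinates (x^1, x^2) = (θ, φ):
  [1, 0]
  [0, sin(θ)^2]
Non-zero Christoffel symbols (Γ^k_{ij} = Γ^k_{ji}):
Γ^θ_{φ φ} = -sin(2*θ)/2
Γ^φ_{θ φ} = 1/tan(θ)
R^θ_{θ θ φ} = 0 (a repeated index in an antisymmetric pair)
R^φ_{θ φ φ} = 0 (a repeated index in an antisymmetric pair)
R_{θφ} = R^θ_{θ θ φ} + R^φ_{θ φ φ} = (0) + (0) = 0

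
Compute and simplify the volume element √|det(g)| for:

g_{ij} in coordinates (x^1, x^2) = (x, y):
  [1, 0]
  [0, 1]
det(g) = 1
√|det(g)| = 1
Volume element: dV = 1 dx dy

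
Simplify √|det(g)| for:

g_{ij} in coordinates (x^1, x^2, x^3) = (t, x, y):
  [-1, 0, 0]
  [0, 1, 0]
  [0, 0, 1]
det(g) = -1
√|det(g)| = 1
Volume element: dV = 1 dt dx dy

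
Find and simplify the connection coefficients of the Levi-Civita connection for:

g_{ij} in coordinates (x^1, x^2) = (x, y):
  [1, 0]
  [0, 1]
Using Γ^k_{ij} = (1/2) g^{km} (∂_i g_{mj} + ∂_j g_{mi} - ∂_m g_{ij}); the metric is diagonal, so only the m = k term contributes.
Every metric component is constant, so all ∂_m g_{ij} = 0 and every Christoffel symbol vanishes.
All Christoffel symbols are zero.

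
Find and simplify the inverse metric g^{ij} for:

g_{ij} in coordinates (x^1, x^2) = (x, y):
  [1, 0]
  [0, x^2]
The metric is diagonal, so g^{ij} is diagonal with entries 1/g_{ii}: diag(1, 1/(x^2)).
g^{ij}:
  [1, 0]
  [0, 1/x^2]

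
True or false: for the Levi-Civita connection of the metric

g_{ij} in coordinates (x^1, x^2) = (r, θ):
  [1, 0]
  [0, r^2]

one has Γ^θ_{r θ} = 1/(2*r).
Γ^θ_{r θ} = (1/2) g^{θθ} (∂_r g_{θθ} + ∂_θ g_{θr} - ∂_θ g_{rθ}) = (1/2)(1/r^2)((2*r) + (0) - (0)) = 1/r
This differs from the proposed value 1/(2*r).
False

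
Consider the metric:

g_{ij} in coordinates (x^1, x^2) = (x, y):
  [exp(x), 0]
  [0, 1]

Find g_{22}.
With x^1 = x, x^2 = y, g_{22} = g_{yy} is the row-2, column-2 entry of the matrix.
g_{22} = 1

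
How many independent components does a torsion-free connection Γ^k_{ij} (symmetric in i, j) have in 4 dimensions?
Γ^k_{ij} has n choices for the upper index and n(n+1)/2 independent symmetric lower index pairs.
Total = 4 × 4×5/2 = 4 × 10 = 40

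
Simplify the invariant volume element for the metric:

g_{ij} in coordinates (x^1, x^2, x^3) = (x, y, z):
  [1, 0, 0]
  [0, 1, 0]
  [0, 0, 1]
det(g) = 1
√|det(g)| = 1
Volume element: dV = 1 dx dy dz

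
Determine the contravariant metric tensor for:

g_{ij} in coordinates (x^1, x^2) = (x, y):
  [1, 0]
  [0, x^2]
The metric is diagonal, so g^{ij} is diagonal with entries 1/g_{ii}: diag(1, 1/(x^2)).
g^{ij}:
  [1, 0]
  [0, 1/x^2]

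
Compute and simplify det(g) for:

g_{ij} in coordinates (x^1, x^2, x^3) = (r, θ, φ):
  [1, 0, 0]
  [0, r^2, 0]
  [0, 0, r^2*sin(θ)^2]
Diagonal metric: det(g) = g_{11}·g_{22}·g_{33}
= (1)·(r^2)·(r^2*sin(θ)^2)
det(g) = r^4*sin(θ)^2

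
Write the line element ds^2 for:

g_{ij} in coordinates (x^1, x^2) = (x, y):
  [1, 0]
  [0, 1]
ds^2 = g_{ij} dx^i dx^j; only the non-zero components contribute.
ds^2 = dx^2 + dy^2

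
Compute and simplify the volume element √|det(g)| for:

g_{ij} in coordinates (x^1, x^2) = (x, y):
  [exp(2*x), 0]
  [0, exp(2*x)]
det(g) = exp(4*x)
√|det(g)| = exp(2*x)
Volume element: dV = exp(2*x) dx dy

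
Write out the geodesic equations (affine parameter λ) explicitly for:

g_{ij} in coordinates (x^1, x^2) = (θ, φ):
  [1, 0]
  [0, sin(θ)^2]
Geodesic equation: d^2x^k/dλ^2 + Γ^k_{ij} (dx^i/dλ)(dx^j/dλ) = 0.
Non-zero Christoffel symbols:
Γ^θ_{φ φ} = -sin(2*θ)/2
Γ^φ_{θ φ} = 1/tan(θ)
Substituting (the symmetric pair Γ^k_{ij}, Γ^k_{ji} combines into a factor 2):
d^2θ/dλ^2 - (sin(2*θ)/2) (dφ/dλ)^2 = 0
d^2φ/dλ^2 + (2/tan(θ)) (dθ/dλ)(dφ/dλ) = 0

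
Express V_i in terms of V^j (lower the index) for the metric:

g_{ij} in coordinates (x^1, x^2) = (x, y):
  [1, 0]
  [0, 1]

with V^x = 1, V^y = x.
V_i = g_{ij} V^j:
V_x = (1)(1) + (0)(x) = 1
V_y = (0)(1) + (1)(x) = x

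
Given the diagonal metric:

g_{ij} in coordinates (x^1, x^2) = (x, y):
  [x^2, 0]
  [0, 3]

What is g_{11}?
With x^1 = x, x^2 = y, g_{11} = g_{xx} is the row-1, column-1 entry of the matrix.
g_{11} = x^2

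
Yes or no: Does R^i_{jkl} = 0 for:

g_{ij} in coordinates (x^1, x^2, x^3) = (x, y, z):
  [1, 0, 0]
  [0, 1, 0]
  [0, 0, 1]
All metric components are constant, so every Christoffel symbol vanishes and R^i_{jkl} = 0.
Yes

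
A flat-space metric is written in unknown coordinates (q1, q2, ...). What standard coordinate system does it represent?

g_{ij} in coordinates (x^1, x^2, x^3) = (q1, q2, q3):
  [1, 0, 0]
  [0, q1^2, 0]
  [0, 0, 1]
The line element ds^2 = dq1^2 + q1^2 dq2^2 + dq3^2 is dr^2 + r^2 dθ^2 + dz^2 with q1 = r, q2 = θ, q3 = z.
cylindrical coordinates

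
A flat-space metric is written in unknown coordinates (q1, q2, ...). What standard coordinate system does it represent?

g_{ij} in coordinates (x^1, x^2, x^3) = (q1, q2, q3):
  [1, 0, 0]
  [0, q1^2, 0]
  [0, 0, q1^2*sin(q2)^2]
The line element ds^2 = dq1^2 + q1^2 dq2^2 + q1^2 sin(q2)^2 dq3^2 is dr^2 + r^2 dθ^2 + r^2 sin(θ)^2 dφ^2 with q1 = r, q2 = θ, q3 = φ.
spherical coordinates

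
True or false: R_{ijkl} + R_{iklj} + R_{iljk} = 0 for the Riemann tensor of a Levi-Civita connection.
This is the first (algebraic) Bianchi identity.
True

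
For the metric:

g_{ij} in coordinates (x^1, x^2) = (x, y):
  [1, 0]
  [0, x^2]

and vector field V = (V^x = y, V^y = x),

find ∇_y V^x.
Non-zero Christoffel symbols:
Γ^x_{y y} = -x
Γ^y_{x y} = 1/x
∇_y V^x = ∂_y V^x + Γ^x_{y j} V^j
  = (1) + (0)(y) + (-x)(x)
  = 1 - x^2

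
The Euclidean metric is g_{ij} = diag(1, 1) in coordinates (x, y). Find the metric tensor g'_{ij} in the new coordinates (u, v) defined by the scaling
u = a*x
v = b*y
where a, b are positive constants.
Invert the transformation: x = u/a, y = v/b
g'_{ij} = (∂x^k/∂x'^i)(∂x^l/∂x'^j) g_{kl}; with g_{kl} = δ_{kl} this is Σ_k (∂x^k/∂x'^i)(∂x^k/∂x'^j).
Jacobian: ∂x/∂u = 1/a, ∂x/∂v = 0, ∂y/∂u = 0, ∂y/∂v = 1/b
g'_{uu} = (1/a)(1/a) + (0)(0) = 1/a^2
g'_{uv} = (1/a)(0) + (0)(1/b) = 0
g'_{vv} = (0)(0) + (1/b)(1/b) = 1/b^2
g'_{ij} = diag(1/a^2, 1/b^2)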